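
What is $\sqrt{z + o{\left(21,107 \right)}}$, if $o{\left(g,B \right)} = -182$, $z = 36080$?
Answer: $\sqrt{35898} \approx 189.47$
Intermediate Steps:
$\sqrt{z + o{\left(21,107 \right)}} = \sqrt{36080 - 182} = \sqrt{35898}$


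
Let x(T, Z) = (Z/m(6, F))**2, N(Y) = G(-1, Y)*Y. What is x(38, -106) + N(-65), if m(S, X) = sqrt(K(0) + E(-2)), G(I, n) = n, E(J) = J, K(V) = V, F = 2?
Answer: -1393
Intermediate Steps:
m(S, X) = I*sqrt(2) (m(S, X) = sqrt(0 - 2) = sqrt(-2) = I*sqrt(2))
N(Y) = Y**2 (N(Y) = Y*Y = Y**2)
x(T, Z) = -Z**2/2 (x(T, Z) = (Z/((I*sqrt(2))))**2 = (Z*(-I*sqrt(2)/2))**2 = (-I*Z*sqrt(2)/2)**2 = -Z**2/2)
x(38, -106) + N(-65) = -1/2*(-106)**2 + (-65)**2 = -1/2*11236 + 4225 = -5618 + 4225 = -1393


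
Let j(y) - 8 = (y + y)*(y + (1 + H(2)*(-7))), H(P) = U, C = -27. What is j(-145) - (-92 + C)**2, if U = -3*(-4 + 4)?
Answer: 27607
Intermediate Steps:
U = 0 (U = -3*0 = 0)
H(P) = 0
j(y) = 8 + 2*y*(1 + y) (j(y) = 8 + (y + y)*(y + (1 + 0*(-7))) = 8 + (2*y)*(y + (1 + 0)) = 8 + (2*y)*(y + 1) = 8 + (2*y)*(1 + y) = 8 + 2*y*(1 + y))
j(-145) - (-92 + C)**2 = (8 + 2*(-145) + 2*(-145)**2) - (-92 - 27)**2 = (8 - 290 + 2*21025) - 1*(-119)**2 = (8 - 290 + 42050) - 1*14161 = 41768 - 14161 = 27607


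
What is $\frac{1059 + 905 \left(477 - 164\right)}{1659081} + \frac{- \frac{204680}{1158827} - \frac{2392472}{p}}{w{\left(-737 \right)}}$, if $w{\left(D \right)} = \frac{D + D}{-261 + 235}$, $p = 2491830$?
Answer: $\frac{89048397618771485608}{588465278216271492795} \approx 0.15132$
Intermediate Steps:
$w{\left(D \right)} = - \frac{D}{13}$ ($w{\left(D \right)} = \frac{2 D}{-26} = 2 D \left(- \frac{1}{26}\right) = - \frac{D}{13}$)
$\frac{1059 + 905 \left(477 - 164\right)}{1659081} + \frac{- \frac{204680}{1158827} - \frac{2392472}{p}}{w{\left(-737 \right)}} = \frac{1059 + 905 \left(477 - 164\right)}{1659081} + \frac{- \frac{204680}{1158827} - \frac{2392472}{2491830}}{\left(- \frac{1}{13}\right) \left(-737\right)} = \left(1059 + 905 \left(477 - 164\right)\right) \frac{1}{1659081} + \frac{\left(-204680\right) \frac{1}{1158827} - \frac{1196236}{1245915}}{\frac{737}{13}} = \left(1059 + 905 \cdot 313\right) \frac{1}{1659081} + \left(- \frac{204680}{1158827} - \frac{1196236}{1245915}\right) \frac{13}{737} = \left(1059 + 283265\right) \frac{1}{1659081} - \frac{21336177945836}{1064080557036585} = 284324 \cdot \frac{1}{1659081} - \frac{21336177945836}{1064080557036585} = \frac{284324}{1659081} - \frac{21336177945836}{1064080557036585} = \frac{89048397618771485608}{588465278216271492795}$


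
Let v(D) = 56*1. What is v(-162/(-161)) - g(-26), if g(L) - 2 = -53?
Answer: 107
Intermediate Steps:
v(D) = 56
g(L) = -51 (g(L) = 2 - 53 = -51)
v(-162/(-161)) - g(-26) = 56 - 1*(-51) = 56 + 51 = 107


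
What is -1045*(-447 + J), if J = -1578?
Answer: 2116125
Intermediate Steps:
-1045*(-447 + J) = -1045*(-447 - 1578) = -1045*(-2025) = 2116125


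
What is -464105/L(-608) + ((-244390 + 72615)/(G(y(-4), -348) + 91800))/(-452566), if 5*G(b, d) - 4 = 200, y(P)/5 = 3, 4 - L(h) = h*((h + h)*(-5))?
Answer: -24111795165128555/192059247575647704 ≈ -0.12554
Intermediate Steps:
L(h) = 4 + 10*h² (L(h) = 4 - h*(h + h)*(-5) = 4 - h*(2*h)*(-5) = 4 - h*(-10*h) = 4 - (-10)*h² = 4 + 10*h²)
y(P) = 15 (y(P) = 5*3 = 15)
G(b, d) = 204/5 (G(b, d) = ⅘ + (⅕)*200 = ⅘ + 40 = 204/5)
-464105/L(-608) + ((-244390 + 72615)/(G(y(-4), -348) + 91800))/(-452566) = -464105/(4 + 10*(-608)²) + ((-244390 + 72615)/(204/5 + 91800))/(-452566) = -464105/(4 + 10*369664) - 171775/459204/5*(-1/452566) = -464105/(4 + 3696640) - 171775*5/459204*(-1/452566) = -464105/3696644 - 858875/459204*(-1/452566) = -464105*1/3696644 + 858875/207820117464 = -464105/3696644 + 858875/207820117464 = -24111795165128555/192059247575647704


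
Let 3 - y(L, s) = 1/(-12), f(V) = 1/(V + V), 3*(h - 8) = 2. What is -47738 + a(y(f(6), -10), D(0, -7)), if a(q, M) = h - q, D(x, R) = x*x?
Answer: -572789/12 ≈ -47732.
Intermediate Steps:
h = 26/3 (h = 8 + (⅓)*2 = 8 + ⅔ = 26/3 ≈ 8.6667)
f(V) = 1/(2*V)
y(L, s) = 37/12 (y(L, s) = 3 - 1/(-12) = 3 - 1*(-1/12) = 3 + 1/12 = 37/12)
D(x, R) = x²
a(q, M) = 26/3 - q
-47738 + a(y(f(6), -10), D(0, -7)) = -47738 + (26/3 - 1*37/12) = -47738 + (26/3 - 37/12) = -47738 + 67/12 = -572789/12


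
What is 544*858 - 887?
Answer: 465865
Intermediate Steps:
544*858 - 887 = 466752 - 887 = 465865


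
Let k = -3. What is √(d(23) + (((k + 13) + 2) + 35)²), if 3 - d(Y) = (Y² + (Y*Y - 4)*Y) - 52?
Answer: 2*I*√2585 ≈ 101.69*I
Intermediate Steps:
d(Y) = 55 - Y² - Y*(-4 + Y²) (d(Y) = 3 - ((Y² + (Y*Y - 4)*Y) - 52) = 3 - ((Y² + (Y² - 4)*Y) - 52) = 3 - ((Y² + (-4 + Y²)*Y) - 52) = 3 - ((Y² + Y*(-4 + Y²)) - 52) = 3 - (-52 + Y² + Y*(-4 + Y²)) = 3 + (52 - Y² - Y*(-4 + Y²)) = 55 - Y² - Y*(-4 + Y²))
√(d(23) + (((k + 13) + 2) + 35)²) = √((55 - 1*23² - 1*23³ + 4*23) + (((-3 + 13) + 2) + 35)²) = √((55 - 1*529 - 1*12167 + 92) + ((10 + 2) + 35)²) = √((55 - 529 - 12167 + 92) + (12 + 35)²) = √(-12549 + 47²) = √(-12549 + 2209) = √(-10340) = 2*I*√2585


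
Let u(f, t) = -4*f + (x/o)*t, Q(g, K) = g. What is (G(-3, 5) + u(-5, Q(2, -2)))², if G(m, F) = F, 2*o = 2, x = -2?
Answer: 441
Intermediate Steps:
o = 1 (o = (½)*2 = 1)
u(f, t) = -4*f - 2*t (u(f, t) = -4*f + (-2/1)*t = -4*f + (-2*1)*t = -4*f - 2*t)
(G(-3, 5) + u(-5, Q(2, -2)))² = (5 + (-4*(-5) - 2*2))² = (5 + (20 - 4))² = (5 + 16)² = 21² = 441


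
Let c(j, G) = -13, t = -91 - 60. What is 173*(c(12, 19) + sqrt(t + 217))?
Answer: -2249 + 173*sqrt(66) ≈ -843.54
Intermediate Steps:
t = -151
173*(c(12, 19) + sqrt(t + 217)) = 173*(-13 + sqrt(-151 + 217)) = 173*(-13 + sqrt(66)) = -2249 + 173*sqrt(66)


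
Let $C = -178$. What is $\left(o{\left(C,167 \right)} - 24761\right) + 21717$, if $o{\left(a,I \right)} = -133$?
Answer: $-3177$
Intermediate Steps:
$\left(o{\left(C,167 \right)} - 24761\right) + 21717 = \left(-133 - 24761\right) + 21717 = -24894 + 21717 = -3177$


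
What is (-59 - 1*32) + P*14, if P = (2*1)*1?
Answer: -63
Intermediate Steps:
P = 2 (P = 2*1 = 2)
(-59 - 1*32) + P*14 = (-59 - 1*32) + 2*14 = (-59 - 32) + 28 = -91 + 28 = -63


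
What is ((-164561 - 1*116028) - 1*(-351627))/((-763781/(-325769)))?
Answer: 23141978222/763781 ≈ 30299.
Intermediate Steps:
((-164561 - 1*116028) - 1*(-351627))/((-763781/(-325769))) = ((-164561 - 116028) + 351627)/((-763781*(-1/325769))) = (-280589 + 351627)/(763781/325769) = 71038*(325769/763781) = 23141978222/763781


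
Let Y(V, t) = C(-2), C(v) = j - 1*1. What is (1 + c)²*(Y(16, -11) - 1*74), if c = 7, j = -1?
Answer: -4864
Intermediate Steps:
C(v) = -2 (C(v) = -1 - 1*1 = -1 - 1 = -2)
Y(V, t) = -2
(1 + c)²*(Y(16, -11) - 1*74) = (1 + 7)²*(-2 - 1*74) = 8²*(-2 - 74) = 64*(-76) = -4864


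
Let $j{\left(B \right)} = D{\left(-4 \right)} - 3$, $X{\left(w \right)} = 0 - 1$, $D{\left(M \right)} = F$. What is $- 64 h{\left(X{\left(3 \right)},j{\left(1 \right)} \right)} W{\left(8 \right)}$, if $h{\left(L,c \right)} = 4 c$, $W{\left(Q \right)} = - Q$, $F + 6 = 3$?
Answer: $-12288$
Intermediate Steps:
$F = -3$ ($F = -6 + 3 = -3$)
$D{\left(M \right)} = -3$
$X{\left(w \right)} = -1$ ($X{\left(w \right)} = 0 - 1 = -1$)
$j{\left(B \right)} = -6$ ($j{\left(B \right)} = -3 - 3 = -6$)
$- 64 h{\left(X{\left(3 \right)},j{\left(1 \right)} \right)} W{\left(8 \right)} = - 64 \cdot 4 \left(-6\right) \left(\left(-1\right) 8\right) = \left(-64\right) \left(-24\right) \left(-8\right) = 1536 \left(-8\right) = -12288$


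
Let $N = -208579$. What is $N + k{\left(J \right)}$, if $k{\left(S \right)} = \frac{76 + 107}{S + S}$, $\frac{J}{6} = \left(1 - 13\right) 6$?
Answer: $- \frac{60070813}{288} \approx -2.0858 \cdot 10^{5}$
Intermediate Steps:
$J = -432$ ($J = 6 \left(1 - 13\right) 6 = 6 \left(\left(-12\right) 6\right) = 6 \left(-72\right) = -432$)
$k{\left(S \right)} = \frac{183}{2 S}$
$N + k{\left(J \right)} = -208579 + \frac{183}{2 \left(-432\right)} = -208579 + \frac{183}{2} \left(- \frac{1}{432}\right) = -208579 - \frac{61}{288} = - \frac{60070813}{288}$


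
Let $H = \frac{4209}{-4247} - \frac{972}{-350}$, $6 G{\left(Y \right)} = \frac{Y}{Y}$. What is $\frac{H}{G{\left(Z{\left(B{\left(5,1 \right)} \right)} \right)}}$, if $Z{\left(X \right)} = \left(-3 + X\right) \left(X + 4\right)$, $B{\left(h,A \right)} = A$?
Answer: $\frac{7964802}{743225} \approx 10.717$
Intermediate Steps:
$Z{\left(X \right)} = \left(-3 + X\right) \left(4 + X\right)$
$G{\left(Y \right)} = \frac{1}{6}$ ($G{\left(Y \right)} = \frac{Y \frac{1}{Y}}{6} = \frac{1}{6} \cdot 1 = \frac{1}{6}$)
$H = \frac{1327467}{743225}$ ($H = 4209 \left(- \frac{1}{4247}\right) - - \frac{486}{175} = - \frac{4209}{4247} + \frac{486}{175} = \frac{1327467}{743225} \approx 1.7861$)
$\frac{H}{G{\left(Z{\left(B{\left(5,1 \right)} \right)} \right)}} = \frac{1327467 \frac{1}{\frac{1}{6}}}{743225} = \frac{1327467}{743225} \cdot 6 = \frac{7964802}{743225}$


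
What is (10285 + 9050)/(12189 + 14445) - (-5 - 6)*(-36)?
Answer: -3509243/8878 ≈ -395.27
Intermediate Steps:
(10285 + 9050)/(12189 + 14445) - (-5 - 6)*(-36) = 19335/26634 - (-11)*(-36) = 19335*(1/26634) - 1*396 = 6445/8878 - 396 = -3509243/8878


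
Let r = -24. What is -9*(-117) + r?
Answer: 1029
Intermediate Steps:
-9*(-117) + r = -9*(-117) - 24 = 1053 - 24 = 1029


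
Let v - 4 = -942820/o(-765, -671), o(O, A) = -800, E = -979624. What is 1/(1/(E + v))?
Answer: -39137659/40 ≈ -9.7844e+5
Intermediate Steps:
v = 47301/40 (v = 4 - 942820/(-800) = 4 - 942820*(-1/800) = 4 + 47141/40 = 47301/40 ≈ 1182.5)
1/(1/(E + v)) = 1/(1/(-979624 + 47301/40)) = 1/(1/(-39137659/40)) = 1/(-40/39137659) = -39137659/40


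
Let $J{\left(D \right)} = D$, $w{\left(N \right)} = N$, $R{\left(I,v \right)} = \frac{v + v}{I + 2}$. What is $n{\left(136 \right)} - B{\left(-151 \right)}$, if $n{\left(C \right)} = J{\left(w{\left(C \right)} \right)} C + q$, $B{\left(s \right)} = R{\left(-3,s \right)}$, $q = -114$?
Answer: $18080$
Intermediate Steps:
$R{\left(I,v \right)} = \frac{2 v}{2 + I}$
$B{\left(s \right)} = - 2 s$ ($B{\left(s \right)} = \frac{2 s}{2 - 3} = \frac{2 s}{-1} = 2 s \left(-1\right) = - 2 s$)
$n{\left(C \right)} = -114 + C^{2}$ ($n{\left(C \right)} = C C - 114 = C^{2} - 114 = -114 + C^{2}$)
$n{\left(136 \right)} - B{\left(-151 \right)} = \left(-114 + 136^{2}\right) - \left(-2\right) \left(-151\right) = \left(-114 + 18496\right) - 302 = 18382 - 302 = 18080$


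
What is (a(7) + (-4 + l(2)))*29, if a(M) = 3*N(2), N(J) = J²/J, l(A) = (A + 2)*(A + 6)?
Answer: 986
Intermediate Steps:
l(A) = (2 + A)*(6 + A)
N(J) = J
a(M) = 6 (a(M) = 3*2 = 6)
(a(7) + (-4 + l(2)))*29 = (6 + (-4 + (12 + 2² + 8*2)))*29 = (6 + (-4 + (12 + 4 + 16)))*29 = (6 + (-4 + 32))*29 = (6 + 28)*29 = 34*29 = 986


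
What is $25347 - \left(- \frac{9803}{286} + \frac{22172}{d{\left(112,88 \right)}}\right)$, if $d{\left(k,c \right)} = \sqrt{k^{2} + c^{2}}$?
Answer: $\frac{7259045}{286} - \frac{5543 \sqrt{317}}{634} \approx 25226.0$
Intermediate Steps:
$d{\left(k,c \right)} = \sqrt{c^{2} + k^{2}}$
$25347 - \left(- \frac{9803}{286} + \frac{22172}{d{\left(112,88 \right)}}\right) = 25347 - \left(- \frac{9803}{286} + \frac{22172}{\sqrt{88^{2} + 112^{2}}}\right) = 25347 - \left(- \frac{9803}{286} + \frac{22172}{\sqrt{7744 + 12544}}\right) = 25347 + \left(\frac{9803}{286} - \frac{22172}{\sqrt{20288}}\right) = 25347 + \left(\frac{9803}{286} - \frac{22172}{8 \sqrt{317}}\right) = 25347 + \left(\frac{9803}{286} - 22172 \frac{\sqrt{317}}{2536}\right) = 25347 + \left(\frac{9803}{286} - \frac{5543 \sqrt{317}}{634}\right) = \frac{7259045}{286} - \frac{5543 \sqrt{317}}{634}$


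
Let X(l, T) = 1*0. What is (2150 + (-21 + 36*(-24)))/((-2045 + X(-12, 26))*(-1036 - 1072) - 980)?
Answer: 253/861976 ≈ 0.00029351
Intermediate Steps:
X(l, T) = 0
(2150 + (-21 + 36*(-24)))/((-2045 + X(-12, 26))*(-1036 - 1072) - 980) = (2150 + (-21 + 36*(-24)))/((-2045 + 0)*(-1036 - 1072) - 980) = (2150 + (-21 - 864))/(-2045*(-2108) - 980) = (2150 - 885)/(4310860 - 980) = 1265/4309880 = 1265*(1/4309880) = 253/861976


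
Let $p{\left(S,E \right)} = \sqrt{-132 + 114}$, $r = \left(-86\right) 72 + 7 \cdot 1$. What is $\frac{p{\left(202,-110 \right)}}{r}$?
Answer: $- \frac{3 i \sqrt{2}}{6185} \approx - 0.00068596 i$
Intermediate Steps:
$r = -6185$ ($r = -6192 + 7 = -6185$)
$p{\left(S,E \right)} = 3 i \sqrt{2}$ ($p{\left(S,E \right)} = \sqrt{-18} = 3 i \sqrt{2}$)
$\frac{p{\left(202,-110 \right)}}{r} = \frac{3 i \sqrt{2}}{-6185} = 3 i \sqrt{2} \left(- \frac{1}{6185}\right) = - \frac{3 i \sqrt{2}}{6185}$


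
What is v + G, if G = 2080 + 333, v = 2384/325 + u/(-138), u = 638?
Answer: 54172346/22425 ≈ 2415.7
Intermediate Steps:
v = 60821/22425 (v = 2384/325 + 638/(-138) = 2384*(1/325) + 638*(-1/138) = 2384/325 - 319/69 = 60821/22425 ≈ 2.7122)
G = 2413
v + G = 60821/22425 + 2413 = 54172346/22425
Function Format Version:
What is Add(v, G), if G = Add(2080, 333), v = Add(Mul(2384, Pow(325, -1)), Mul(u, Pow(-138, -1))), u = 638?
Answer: Rational(54172346, 22425) ≈ 2415.7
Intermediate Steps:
v = Rational(60821, 22425) (v = Add(Mul(2384, Pow(325, -1)), Mul(638, Pow(-138, -1))) = Add(Mul(2384, Rational(1, 325)), Mul(638, Rational(-1, 138))) = Add(Rational(2384, 325), Rational(-319, 69)) = Rational(60821, 22425) ≈ 2.7122)
G = 2413
Add(v, G) = Add(Rational(60821, 22425), 2413) = Rational(54172346, 22425)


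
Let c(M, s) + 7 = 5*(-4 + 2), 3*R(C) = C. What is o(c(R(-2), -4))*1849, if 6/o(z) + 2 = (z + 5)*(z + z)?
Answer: 5547/203 ≈ 27.325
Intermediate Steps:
R(C) = C/3
c(M, s) = -17 (c(M, s) = -7 + 5*(-4 + 2) = -7 + 5*(-2) = -7 - 10 = -17)
o(z) = 6/(-2 + 2*z*(5 + z)) (o(z) = 6/(-2 + (z + 5)*(z + z)) = 6/(-2 + (5 + z)*(2*z)) = 6/(-2 + 2*z*(5 + z)))
o(c(R(-2), -4))*1849 = (3/(-1 + (-17)² + 5*(-17)))*1849 = (3/(-1 + 289 - 85))*1849 = (3/203)*1849 = 5547/203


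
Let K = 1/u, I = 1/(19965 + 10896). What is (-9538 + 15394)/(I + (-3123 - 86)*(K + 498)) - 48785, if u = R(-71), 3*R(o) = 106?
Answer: -255050360865361801/5228048410553 ≈ -48785.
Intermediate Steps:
R(o) = 106/3 (R(o) = (1/3)*106 = 106/3)
I = 1/30861 ≈ 3.2403e-5
u = 106/3 ≈ 35.333
K = 3/106 (K = 1/(106/3) = 3/106 ≈ 0.028302)
(-9538 + 15394)/(I + (-3123 - 86)*(K + 498)) - 48785 = (-9538 + 15394)/(1/30861 + (-3123 - 86)*(3/106 + 498)) - 48785 = 5856/(1/30861 - 3209*52791/106) - 48785 = 5856/(1/30861 - 169406319/106) - 48785 = 5856/(-5228048410553/3271266) - 48785 = 5856*(-3271266/5228048410553) - 48785 = -19156533696/5228048410553 - 48785 = -255050360865361801/5228048410553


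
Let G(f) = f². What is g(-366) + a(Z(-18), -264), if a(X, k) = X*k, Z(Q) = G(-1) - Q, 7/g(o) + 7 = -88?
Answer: -476527/95 ≈ -5016.1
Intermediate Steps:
g(o) = -7/95 (g(o) = 7/(-7 - 88) = 7/(-95) = 7*(-1/95) = -7/95)
Z(Q) = 1 - Q (Z(Q) = (-1)² - Q = 1 - Q)
g(-366) + a(Z(-18), -264) = -7/95 + (1 - 1*(-18))*(-264) = -7/95 + (1 + 18)*(-264) = -7/95 + 19*(-264) = -7/95 - 5016 = -476527/95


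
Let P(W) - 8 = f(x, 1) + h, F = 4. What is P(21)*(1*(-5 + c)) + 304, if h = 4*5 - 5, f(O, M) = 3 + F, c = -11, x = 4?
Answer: -176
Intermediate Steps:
f(O, M) = 7 (f(O, M) = 3 + 4 = 7)
h = 15 (h = 20 - 5 = 15)
P(W) = 30 (P(W) = 8 + (7 + 15) = 8 + 22 = 30)
P(21)*(1*(-5 + c)) + 304 = 30*(1*(-5 - 11)) + 304 = 30*(1*(-16)) + 304 = 30*(-16) + 304 = -480 + 304 = -176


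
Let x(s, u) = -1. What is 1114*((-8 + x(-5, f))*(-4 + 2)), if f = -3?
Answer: 20052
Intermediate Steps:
1114*((-8 + x(-5, f))*(-4 + 2)) = 1114*((-8 - 1)*(-4 + 2)) = 1114*(-9*(-2)) = 1114*18 = 20052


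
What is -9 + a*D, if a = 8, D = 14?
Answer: 103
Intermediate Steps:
-9 + a*D = -9 + 8*14 = -9 + 112 = 103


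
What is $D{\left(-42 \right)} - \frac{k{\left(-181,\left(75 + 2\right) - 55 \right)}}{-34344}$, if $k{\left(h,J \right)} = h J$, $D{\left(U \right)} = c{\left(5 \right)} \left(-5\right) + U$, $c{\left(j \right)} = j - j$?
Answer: $- \frac{723215}{17172} \approx -42.116$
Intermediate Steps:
$c{\left(j \right)} = 0$
$D{\left(U \right)} = U$ ($D{\left(U \right)} = 0 \left(-5\right) + U = 0 + U = U$)
$k{\left(h,J \right)} = J h$
$D{\left(-42 \right)} - \frac{k{\left(-181,\left(75 + 2\right) - 55 \right)}}{-34344} = -42 - \frac{\left(\left(75 + 2\right) - 55\right) \left(-181\right)}{-34344} = -42 - \left(77 - 55\right) \left(-181\right) \left(- \frac{1}{34344}\right) = -42 - 22 \left(-181\right) \left(- \frac{1}{34344}\right) = -42 - \left(-3982\right) \left(- \frac{1}{34344}\right) = -42 - \frac{1991}{17172} = - \frac{723215}{17172}$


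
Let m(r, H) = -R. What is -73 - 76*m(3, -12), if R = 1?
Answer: 3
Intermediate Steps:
m(r, H) = -1 (m(r, H) = -1*1 = -1)
-73 - 76*m(3, -12) = -73 - 76*(-1) = -73 + 76 = 3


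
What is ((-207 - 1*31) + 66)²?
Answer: 29584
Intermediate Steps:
((-207 - 1*31) + 66)² = ((-207 - 31) + 66)² = (-238 + 66)² = (-172)² = 29584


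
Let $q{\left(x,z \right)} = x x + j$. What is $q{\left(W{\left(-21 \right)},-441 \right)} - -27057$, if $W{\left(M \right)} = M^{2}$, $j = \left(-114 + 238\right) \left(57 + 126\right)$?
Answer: $244230$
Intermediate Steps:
$j = 22692$ ($j = 124 \cdot 183 = 22692$)
$q{\left(x,z \right)} = 22692 + x^{2}$ ($q{\left(x,z \right)} = x x + 22692 = x^{2} + 22692 = 22692 + x^{2}$)
$q{\left(W{\left(-21 \right)},-441 \right)} - -27057 = \left(22692 + \left(\left(-21\right)^{2}\right)^{2}\right) - -27057 = \left(22692 + 441^{2}\right) + 27057 = \left(22692 + 194481\right) + 27057 = 217173 + 27057 = 244230$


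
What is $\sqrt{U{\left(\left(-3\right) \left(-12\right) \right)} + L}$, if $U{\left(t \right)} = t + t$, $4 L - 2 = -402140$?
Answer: $\frac{15 i \sqrt{1786}}{2} \approx 316.96 i$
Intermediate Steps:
$L = - \frac{201069}{2}$ ($L = \frac{1}{2} + \frac{1}{4} \left(-402140\right) = \frac{1}{2} - 100535 = - \frac{201069}{2} \approx -1.0053 \cdot 10^{5}$)
$U{\left(t \right)} = 2 t$
$\sqrt{U{\left(\left(-3\right) \left(-12\right) \right)} + L} = \sqrt{2 \left(\left(-3\right) \left(-12\right)\right) - \frac{201069}{2}} = \sqrt{2 \cdot 36 - \frac{201069}{2}} = \sqrt{72 - \frac{201069}{2}} = \sqrt{- \frac{200925}{2}} = \frac{15 i \sqrt{1786}}{2}$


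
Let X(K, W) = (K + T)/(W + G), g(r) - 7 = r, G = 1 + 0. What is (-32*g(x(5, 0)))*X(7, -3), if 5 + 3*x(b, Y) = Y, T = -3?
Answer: 1024/3 ≈ 341.33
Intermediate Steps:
G = 1
x(b, Y) = -5/3 + Y/3
g(r) = 7 + r
X(K, W) = (-3 + K)/(1 + W) (X(K, W) = (K - 3)/(W + 1) = (-3 + K)/(1 + W))
(-32*g(x(5, 0)))*X(7, -3) = (-32*(7 + (-5/3 + (⅓)*0)))*((-3 + 7)/(1 - 3)) = (-32*(7 + (-5/3 + 0)))*(4/(-2)) = (-32*(7 - 5/3))*(-½*4) = -32*16/3*(-2) = -512/3*(-2) = 1024/3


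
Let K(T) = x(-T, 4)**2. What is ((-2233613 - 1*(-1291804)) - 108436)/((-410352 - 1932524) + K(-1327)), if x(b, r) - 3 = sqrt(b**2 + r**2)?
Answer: 4850481515/2687062064 + 150035*sqrt(1760945)/8061186192 ≈ 1.8298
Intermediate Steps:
x(b, r) = 3 + sqrt(b**2 + r**2)
K(T) = (3 + sqrt(16 + T**2))**2 (K(T) = (3 + sqrt((-T)**2 + 4**2))**2 = (3 + sqrt(T**2 + 16))**2 = (3 + sqrt(16 + T**2))**2)
((-2233613 - 1*(-1291804)) - 108436)/((-410352 - 1932524) + K(-1327)) = ((-2233613 - 1*(-1291804)) - 108436)/((-410352 - 1932524) + (3 + sqrt(16 + (-1327)**2))**2) = ((-2233613 + 1291804) - 108436)/(-2342876 + (3 + sqrt(16 + 1760929))**2) = (-941809 - 108436)/(-2342876 + (3 + sqrt(1760945))**2) = -1050245/(-2342876 + (3 + sqrt(1760945))**2)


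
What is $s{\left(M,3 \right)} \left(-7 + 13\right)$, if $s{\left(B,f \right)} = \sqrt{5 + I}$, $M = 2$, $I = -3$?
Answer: $6 \sqrt{2} \approx 8.4853$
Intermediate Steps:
$s{\left(B,f \right)} = \sqrt{2}$ ($s{\left(B,f \right)} = \sqrt{5 - 3} = \sqrt{2}$)
$s{\left(M,3 \right)} \left(-7 + 13\right) = \sqrt{2} \left(-7 + 13\right) = \sqrt{2} \cdot 6 = 6 \sqrt{2}$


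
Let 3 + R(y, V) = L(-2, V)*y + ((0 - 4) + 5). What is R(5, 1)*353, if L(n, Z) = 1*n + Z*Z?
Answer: -2471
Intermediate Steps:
L(n, Z) = n + Z²
R(y, V) = -2 + y*(-2 + V²) (R(y, V) = -3 + ((-2 + V²)*y + ((0 - 4) + 5)) = -3 + (y*(-2 + V²) + (-4 + 5)) = -3 + (y*(-2 + V²) + 1) = -3 + (1 + y*(-2 + V²)) = -2 + y*(-2 + V²))
R(5, 1)*353 = (-2 + 5*(-2 + 1²))*353 = (-2 + 5*(-2 + 1))*353 = (-2 + 5*(-1))*353 = (-2 - 5)*353 = -7*353 = -2471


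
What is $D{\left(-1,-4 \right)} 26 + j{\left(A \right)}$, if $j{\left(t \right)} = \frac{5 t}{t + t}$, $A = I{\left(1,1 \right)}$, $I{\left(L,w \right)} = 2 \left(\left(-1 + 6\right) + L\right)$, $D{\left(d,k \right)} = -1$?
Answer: $- \frac{47}{2} \approx -23.5$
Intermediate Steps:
$I{\left(L,w \right)} = 10 + 2 L$ ($I{\left(L,w \right)} = 2 \left(5 + L\right) = 10 + 2 L$)
$A = 12$ ($A = 10 + 2 \cdot 1 = 10 + 2 = 12$)
$j{\left(t \right)} = \frac{5}{2}$ ($j{\left(t \right)} = \frac{5 t}{2 t} = 5 t \frac{1}{2 t} = \frac{5}{2}$)
$D{\left(-1,-4 \right)} 26 + j{\left(A \right)} = \left(-1\right) 26 + \frac{5}{2} = -26 + \frac{5}{2} = - \frac{47}{2}$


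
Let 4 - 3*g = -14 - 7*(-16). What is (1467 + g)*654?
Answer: 938926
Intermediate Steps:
g = -94/3 (g = 4/3 - (-14 - 7*(-16))/3 = 4/3 - (-14 + 112)/3 = 4/3 - ⅓*98 = 4/3 - 98/3 = -94/3 ≈ -31.333)
(1467 + g)*654 = (1467 - 94/3)*654 = (4307/3)*654 = 938926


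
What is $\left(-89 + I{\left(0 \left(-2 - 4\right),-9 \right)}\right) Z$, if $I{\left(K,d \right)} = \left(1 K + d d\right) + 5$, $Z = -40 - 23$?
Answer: $189$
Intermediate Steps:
$Z = -63$
$I{\left(K,d \right)} = 5 + K + d^{2}$ ($I{\left(K,d \right)} = \left(K + d^{2}\right) + 5 = 5 + K + d^{2}$)
$\left(-89 + I{\left(0 \left(-2 - 4\right),-9 \right)}\right) Z = \left(-89 + \left(5 + 0 \left(-2 - 4\right) + \left(-9\right)^{2}\right)\right) \left(-63\right) = \left(-89 + \left(5 + 0 \left(-6\right) + 81\right)\right) \left(-63\right) = \left(-89 + \left(5 + 0 + 81\right)\right) \left(-63\right) = \left(-89 + 86\right) \left(-63\right) = \left(-3\right) \left(-63\right) = 189$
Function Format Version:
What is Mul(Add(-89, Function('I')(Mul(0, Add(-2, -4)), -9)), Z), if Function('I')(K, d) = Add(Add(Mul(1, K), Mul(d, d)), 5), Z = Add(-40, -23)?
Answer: 189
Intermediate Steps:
Z = -63
Function('I')(K, d) = Add(5, K, Pow(d, 2)) (Function('I')(K, d) = Add(Add(K, Pow(d, 2)), 5) = Add(5, K, Pow(d, 2)))
Mul(Add(-89, Function('I')(Mul(0, Add(-2, -4)), -9)), Z) = Mul(Add(-89, Add(5, Mul(0, Add(-2, -4)), Pow(-9, 2))), -63) = Mul(Add(-89, Add(5, Mul(0, -6), 81)), -63) = Mul(Add(-89, Add(5, 0, 81)), -63) = Mul(Add(-89, 86), -63) = Mul(-3, -63) = 189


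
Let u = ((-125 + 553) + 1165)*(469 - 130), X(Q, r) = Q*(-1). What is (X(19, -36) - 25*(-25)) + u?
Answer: 540633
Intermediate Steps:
X(Q, r) = -Q
u = 540027 (u = (428 + 1165)*339 = 1593*339 = 540027)
(X(19, -36) - 25*(-25)) + u = (-1*19 - 25*(-25)) + 540027 = (-19 + 625) + 540027 = 606 + 540027 = 540633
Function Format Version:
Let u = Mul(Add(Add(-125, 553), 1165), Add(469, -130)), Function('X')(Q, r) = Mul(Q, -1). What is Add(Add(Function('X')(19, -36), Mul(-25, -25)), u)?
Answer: 540633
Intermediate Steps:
Function('X')(Q, r) = Mul(-1, Q)
u = 540027 (u = Mul(Add(428, 1165), 339) = Mul(1593, 339) = 540027)
Add(Add(Function('X')(19, -36), Mul(-25, -25)), u) = Add(Add(Mul(-1, 19), Mul(-25, -25)), 540027) = Add(Add(-19, 625), 540027) = Add(606, 540027) = 540633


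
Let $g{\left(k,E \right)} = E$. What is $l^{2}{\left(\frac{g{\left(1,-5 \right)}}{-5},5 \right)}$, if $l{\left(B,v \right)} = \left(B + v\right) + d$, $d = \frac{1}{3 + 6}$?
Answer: $\frac{3025}{81} \approx 37.346$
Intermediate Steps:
$d = \frac{1}{9} \approx 0.11111$
$l{\left(B,v \right)} = \frac{1}{9} + B + v$ ($l{\left(B,v \right)} = \left(B + v\right) + \frac{1}{9} = \frac{1}{9} + B + v$)
$l^{2}{\left(\frac{g{\left(1,-5 \right)}}{-5},5 \right)} = \left(\frac{1}{9} - \frac{5}{-5} + 5\right)^{2} = \left(\frac{1}{9} - -1 + 5\right)^{2} = \left(\frac{1}{9} + 1 + 5\right)^{2} = \left(\frac{55}{9}\right)^{2} = \frac{3025}{81}$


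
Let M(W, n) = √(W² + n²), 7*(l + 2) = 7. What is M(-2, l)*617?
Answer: 617*√5 ≈ 1379.7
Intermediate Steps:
l = -1 (l = -2 + (⅐)*7 = -2 + 1 = -1)
M(-2, l)*617 = √((-2)² + (-1)²)*617 = √(4 + 1)*617 = √5*617 = 617*√5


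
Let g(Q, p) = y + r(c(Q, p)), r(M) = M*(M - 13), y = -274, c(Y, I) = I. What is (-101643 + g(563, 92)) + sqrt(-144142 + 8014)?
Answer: -94649 + 8*I*sqrt(2127) ≈ -94649.0 + 368.96*I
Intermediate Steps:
r(M) = M*(-13 + M)
g(Q, p) = -274 + p*(-13 + p)
(-101643 + g(563, 92)) + sqrt(-144142 + 8014) = (-101643 + (-274 + 92*(-13 + 92))) + sqrt(-144142 + 8014) = (-101643 + (-274 + 92*79)) + sqrt(-136128) = (-101643 + (-274 + 7268)) + 8*I*sqrt(2127) = (-101643 + 6994) + 8*I*sqrt(2127) = -94649 + 8*I*sqrt(2127)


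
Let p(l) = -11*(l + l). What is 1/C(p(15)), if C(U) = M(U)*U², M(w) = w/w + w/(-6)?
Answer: 1/6098400 ≈ 1.6398e-7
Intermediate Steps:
p(l) = -22*l
M(w) = 1 - w/6 (M(w) = 1 + w*(-⅙) = 1 - w/6)
C(U) = U²*(1 - U/6) (C(U) = (1 - U/6)*U² = U²*(1 - U/6))
1/C(p(15)) = 1/((-22*15)²*(6 - (-22)*15)/6) = 1/((⅙)*(-330)²*(6 - 1*(-330))) = 1/((⅙)*108900*(6 + 330)) = 1/((⅙)*108900*336) = 1/6098400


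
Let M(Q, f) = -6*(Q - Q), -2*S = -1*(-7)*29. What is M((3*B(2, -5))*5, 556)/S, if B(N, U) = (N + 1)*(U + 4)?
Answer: 0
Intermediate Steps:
B(N, U) = (1 + N)*(4 + U)
S = -203/2 (S = -(-1*(-7))*29/2 = -7*29/2 = -½*203 = -203/2 ≈ -101.50)
M(Q, f) = 0 (M(Q, f) = -6*0 = 0)
M((3*B(2, -5))*5, 556)/S = 0/(-203/2) = 0*(-2/203) = 0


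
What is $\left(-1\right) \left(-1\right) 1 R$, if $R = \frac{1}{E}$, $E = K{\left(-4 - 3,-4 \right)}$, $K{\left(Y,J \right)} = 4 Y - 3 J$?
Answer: $- \frac{1}{16} \approx -0.0625$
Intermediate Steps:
$K{\left(Y,J \right)} = - 3 J + 4 Y$
$E = -16$ ($E = \left(-3\right) \left(-4\right) + 4 \left(-4 - 3\right) = 12 + 4 \left(-7\right) = 12 - 28 = -16$)
$R = - \frac{1}{16}$ ($R = \frac{1}{-16} = - \frac{1}{16} \approx -0.0625$)
$\left(-1\right) \left(-1\right) 1 R = \left(-1\right) \left(-1\right) 1 \left(- \frac{1}{16}\right) = 1 \cdot 1 \left(- \frac{1}{16}\right) = 1 \left(- \frac{1}{16}\right) = - \frac{1}{16}$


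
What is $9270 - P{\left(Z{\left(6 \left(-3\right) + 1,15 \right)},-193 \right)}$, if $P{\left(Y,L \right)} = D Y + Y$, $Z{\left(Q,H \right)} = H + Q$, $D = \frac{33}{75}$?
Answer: $\frac{231822}{25} \approx 9272.9$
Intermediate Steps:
$D = \frac{11}{25}$ ($D = 33 \cdot \frac{1}{75} = \frac{11}{25} \approx 0.44$)
$P{\left(Y,L \right)} = \frac{36 Y}{25}$ ($P{\left(Y,L \right)} = \frac{11 Y}{25} + Y = \frac{36 Y}{25}$)
$9270 - P{\left(Z{\left(6 \left(-3\right) + 1,15 \right)},-193 \right)} = 9270 - \frac{36 \left(15 + \left(6 \left(-3\right) + 1\right)\right)}{25} = 9270 - \frac{36 \left(15 + \left(-18 + 1\right)\right)}{25} = 9270 - \frac{36 \left(15 - 17\right)}{25} = 9270 - \frac{36}{25} \left(-2\right) = 9270 - - \frac{72}{25} = 9270 + \frac{72}{25} = \frac{231822}{25}$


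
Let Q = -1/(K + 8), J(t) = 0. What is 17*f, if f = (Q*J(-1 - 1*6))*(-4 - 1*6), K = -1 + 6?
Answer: 0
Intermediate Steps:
K = 5
Q = -1/13 (Q = -1/(5 + 8) = -1/13 ≈ -0.076923)
f = 0 (f = (-1/13*0)*(-4 - 1*6) = 0*(-4 - 6) = 0*(-10) = 0)
17*f = 17*0 = 0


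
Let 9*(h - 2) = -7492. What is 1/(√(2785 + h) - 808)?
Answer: -7272/5858185 - 21*√359/5858185 ≈ -0.0013093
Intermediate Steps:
h = -7474/9 (h = 2 + (⅑)*(-7492) = 2 - 7492/9 = -7474/9 ≈ -830.44)
1/(√(2785 + h) - 808) = 1/(√(2785 - 7474/9) - 808) = 1/(√(17591/9) - 808) = 1/(7*√359/3 - 808) = 1/(-808 + 7*√359/3)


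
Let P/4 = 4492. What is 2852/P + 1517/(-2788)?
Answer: -14715/38182 ≈ -0.38539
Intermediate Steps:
P = 17968 (P = 4*4492 = 17968)
2852/P + 1517/(-2788) = 2852/17968 + 1517/(-2788) = 2852*(1/17968) + 1517*(-1/2788) = 713/4492 - 37/68 = -14715/38182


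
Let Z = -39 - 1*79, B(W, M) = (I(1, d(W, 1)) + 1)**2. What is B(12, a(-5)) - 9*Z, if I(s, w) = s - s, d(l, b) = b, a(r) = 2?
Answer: 1063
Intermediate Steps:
I(s, w) = 0
B(W, M) = 1 (B(W, M) = (0 + 1)**2 = 1**2 = 1)
Z = -118 (Z = -39 - 79 = -118)
B(12, a(-5)) - 9*Z = 1 - 9*(-118) = 1 + 1062 = 1063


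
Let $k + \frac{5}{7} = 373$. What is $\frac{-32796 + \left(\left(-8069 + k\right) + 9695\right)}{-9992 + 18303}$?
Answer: $- \frac{215584}{58177} \approx -3.7057$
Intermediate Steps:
$k = \frac{2606}{7}$ ($k = - \frac{5}{7} + 373 = \frac{2606}{7} \approx 372.29$)
$\frac{-32796 + \left(\left(-8069 + k\right) + 9695\right)}{-9992 + 18303} = \frac{-32796 + \left(\left(-8069 + \frac{2606}{7}\right) + 9695\right)}{-9992 + 18303} = \frac{-32796 + \left(- \frac{53877}{7} + 9695\right)}{8311} = \left(-32796 + \frac{13988}{7}\right) \frac{1}{8311} = \left(- \frac{215584}{7}\right) \frac{1}{8311} = - \frac{215584}{58177}$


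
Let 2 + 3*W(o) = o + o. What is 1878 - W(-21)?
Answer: 5678/3 ≈ 1892.7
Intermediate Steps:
W(o) = -⅔ + 2*o/3 (W(o) = -⅔ + (o + o)/3 = -⅔ + (2*o)/3 = -⅔ + 2*o/3)
1878 - W(-21) = 1878 - (-⅔ + (⅔)*(-21)) = 1878 - (-⅔ - 14) = 1878 - 1*(-44/3) = 1878 + 44/3 = 5678/3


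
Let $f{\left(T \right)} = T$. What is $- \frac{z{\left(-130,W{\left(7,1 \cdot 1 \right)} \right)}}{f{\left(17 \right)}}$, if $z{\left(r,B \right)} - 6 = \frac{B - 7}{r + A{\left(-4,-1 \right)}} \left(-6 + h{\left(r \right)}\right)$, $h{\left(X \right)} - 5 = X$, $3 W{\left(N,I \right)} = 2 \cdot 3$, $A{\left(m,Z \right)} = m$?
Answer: $- \frac{149}{2278} \approx -0.065408$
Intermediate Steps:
$W{\left(N,I \right)} = 2$ ($W{\left(N,I \right)} = \frac{2 \cdot 3}{3} = \frac{1}{3} \cdot 6 = 2$)
$h{\left(X \right)} = 5 + X$
$z{\left(r,B \right)} = 6 + \frac{\left(-1 + r\right) \left(-7 + B\right)}{-4 + r}$ ($z{\left(r,B \right)} = 6 + \frac{B - 7}{r - 4} \left(-6 + \left(5 + r\right)\right) = 6 + \frac{-7 + B}{-4 + r} \left(-1 + r\right) = 6 + \frac{\left(-1 + r\right) \left(-7 + B\right)}{-4 + r}$)
$- \frac{z{\left(-130,W{\left(7,1 \cdot 1 \right)} \right)}}{f{\left(17 \right)}} = - \frac{\frac{1}{-4 - 130} \left(-17 - 2 - -130 + 2 \left(-130\right)\right)}{17} = - \frac{\frac{1}{-134} \left(-17 - 2 + 130 - 260\right)}{17} = - \frac{\left(- \frac{1}{134}\right) \left(-149\right)}{17} = - \frac{149}{134 \cdot 17} = \left(-1\right) \frac{149}{2278} = - \frac{149}{2278}$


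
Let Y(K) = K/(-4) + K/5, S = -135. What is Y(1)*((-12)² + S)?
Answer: -9/20 ≈ -0.45000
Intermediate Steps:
Y(K) = -K/20 (Y(K) = K*(-¼) + K*(⅕) = -K/4 + K/5 = -K/20)
Y(1)*((-12)² + S) = (-1/20*1)*((-12)² - 135) = -(144 - 135)/20 = -1/20*9 = -9/20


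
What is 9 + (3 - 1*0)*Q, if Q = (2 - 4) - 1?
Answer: 0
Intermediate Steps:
Q = -3 (Q = -2 - 1 = -3)
9 + (3 - 1*0)*Q = 9 + (3 - 1*0)*(-3) = 9 + (3 + 0)*(-3) = 9 + 3*(-3) = 9 - 9 = 0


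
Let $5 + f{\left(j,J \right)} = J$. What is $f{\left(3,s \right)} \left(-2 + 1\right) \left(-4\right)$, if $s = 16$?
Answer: $44$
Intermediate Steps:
$f{\left(j,J \right)} = -5 + J$
$f{\left(3,s \right)} \left(-2 + 1\right) \left(-4\right) = \left(-5 + 16\right) \left(-2 + 1\right) \left(-4\right) = 11 \left(\left(-1\right) \left(-4\right)\right) = 11 \cdot 4 = 44$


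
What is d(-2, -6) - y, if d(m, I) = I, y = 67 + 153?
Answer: -226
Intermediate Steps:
y = 220
d(-2, -6) - y = -6 - 1*220 = -6 - 220 = -226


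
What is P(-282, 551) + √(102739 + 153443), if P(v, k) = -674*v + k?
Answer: 190619 + √256182 ≈ 1.9113e+5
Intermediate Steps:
P(v, k) = k - 674*v
P(-282, 551) + √(102739 + 153443) = (551 - 674*(-282)) + √(102739 + 153443) = (551 + 190068) + √256182 = 190619 + √256182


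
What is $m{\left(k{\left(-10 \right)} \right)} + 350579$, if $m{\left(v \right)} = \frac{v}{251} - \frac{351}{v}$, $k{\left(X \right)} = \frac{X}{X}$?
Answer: $\frac{87907229}{251} \approx 3.5023 \cdot 10^{5}$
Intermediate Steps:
$k{\left(X \right)} = 1$
$m{\left(v \right)} = - \frac{351}{v} + \frac{v}{251}$ ($m{\left(v \right)} = v \frac{1}{251} - \frac{351}{v} = \frac{v}{251} - \frac{351}{v} = - \frac{351}{v} + \frac{v}{251}$)
$m{\left(k{\left(-10 \right)} \right)} + 350579 = \left(- \frac{351}{1} + \frac{1}{251} \cdot 1\right) + 350579 = \left(\left(-351\right) 1 + \frac{1}{251}\right) + 350579 = \left(-351 + \frac{1}{251}\right) + 350579 = - \frac{88100}{251} + 350579 = \frac{87907229}{251}$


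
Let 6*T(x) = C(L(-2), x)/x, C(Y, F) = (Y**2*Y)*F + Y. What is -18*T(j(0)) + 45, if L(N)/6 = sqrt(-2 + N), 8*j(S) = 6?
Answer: 45 + 5136*I ≈ 45.0 + 5136.0*I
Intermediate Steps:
j(S) = 3/4 (j(S) = (1/8)*6 = 3/4)
L(N) = 6*sqrt(-2 + N)
C(Y, F) = Y + F*Y**3 (C(Y, F) = Y**3*F + Y = F*Y**3 + Y = Y + F*Y**3)
T(x) = (12*I - 1728*I*x)/(6*x) (T(x) = ((6*sqrt(-2 - 2) + x*(6*sqrt(-2 - 2))**3)/x)/6 = ((6*sqrt(-4) + x*(6*sqrt(-4))**3)/x)/6 = ((6*(2*I) + x*(6*(2*I))**3)/x)/6 = ((12*I + x*(12*I)**3)/x)/6 = ((12*I + x*(-1728*I))/x)/6 = ((12*I - 1728*I*x)/x)/6 = (12*I - 1728*I*x)/(6*x))
-18*T(j(0)) + 45 = -18*I*(2 - 288*3/4)/3/4 + 45 = -18*I*4*(2 - 216)/3 + 45 = -18*I*4*(-214)/3 + 45 = -(-5136)*I + 45 = 5136*I + 45 = 45 + 5136*I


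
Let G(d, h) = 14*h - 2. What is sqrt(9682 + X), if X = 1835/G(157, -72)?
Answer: sqrt(394990194)/202 ≈ 98.388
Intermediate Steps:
G(d, h) = -2 + 14*h
X = -367/202 (X = 1835/(-2 + 14*(-72)) = 1835/(-2 - 1008) = 1835/(-1010) = 1835*(-1/1010) = -367/202 ≈ -1.8168)
sqrt(9682 + X) = sqrt(9682 - 367/202) = sqrt(1955397/202) = sqrt(394990194)/202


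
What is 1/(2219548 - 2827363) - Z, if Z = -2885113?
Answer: 1753614958094/607815 ≈ 2.8851e+6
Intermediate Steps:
1/(2219548 - 2827363) - Z = 1/(2219548 - 2827363) - 1*(-2885113) = 1/(-607815) + 2885113 = -1/607815 + 2885113 = 1753614958094/607815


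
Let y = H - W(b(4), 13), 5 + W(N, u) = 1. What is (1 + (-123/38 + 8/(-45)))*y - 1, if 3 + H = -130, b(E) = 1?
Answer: 176977/570 ≈ 310.49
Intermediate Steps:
H = -133 (H = -3 - 130 = -133)
W(N, u) = -4 (W(N, u) = -5 + 1 = -4)
y = -129 (y = -133 - 1*(-4) = -133 + 4 = -129)
(1 + (-123/38 + 8/(-45)))*y - 1 = (1 + (-123/38 + 8/(-45)))*(-129) - 1 = (1 + (-123*1/38 + 8*(-1/45)))*(-129) - 1 = (1 + (-123/38 - 8/45))*(-129) - 1 = (1 - 5839/1710)*(-129) - 1 = -4129/1710*(-129) - 1 = 177547/570 - 1 = 176977/570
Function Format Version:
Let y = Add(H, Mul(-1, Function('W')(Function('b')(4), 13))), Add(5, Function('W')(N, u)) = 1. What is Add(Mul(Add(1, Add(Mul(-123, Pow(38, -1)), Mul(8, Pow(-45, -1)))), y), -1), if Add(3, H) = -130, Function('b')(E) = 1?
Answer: Rational(176977, 570) ≈ 310.49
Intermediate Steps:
H = -133 (H = Add(-3, -130) = -133)
Function('W')(N, u) = -4 (Function('W')(N, u) = Add(-5, 1) = -4)
y = -129 (y = Add(-133, Mul(-1, -4)) = Add(-133, 4) = -129)
Add(Mul(Add(1, Add(Mul(-123, Pow(38, -1)), Mul(8, Pow(-45, -1)))), y), -1) = Add(Mul(Add(1, Add(Mul(-123, Pow(38, -1)), Mul(8, Pow(-45, -1)))), -129), -1) = Add(Mul(Add(1, Add(Mul(-123, Rational(1, 38)), Mul(8, Rational(-1, 45)))), -129), -1) = Add(Mul(Add(1, Add(Rational(-123, 38), Rational(-8, 45))), -129), -1) = Add(Mul(Add(1, Rational(-5839, 1710)), -129), -1) = Add(Mul(Rational(-4129, 1710), -129), -1) = Add(Rational(177547, 570), -1) = Rational(176977, 570)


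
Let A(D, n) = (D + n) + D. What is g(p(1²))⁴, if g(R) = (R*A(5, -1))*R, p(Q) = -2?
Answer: 1679616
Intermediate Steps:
A(D, n) = n + 2*D
g(R) = 9*R² (g(R) = (R*(-1 + 2*5))*R = (R*(-1 + 10))*R = (R*9)*R = (9*R)*R = 9*R²)
g(p(1²))⁴ = (9*(-2)²)⁴ = (9*4)⁴ = 36⁴ = 1679616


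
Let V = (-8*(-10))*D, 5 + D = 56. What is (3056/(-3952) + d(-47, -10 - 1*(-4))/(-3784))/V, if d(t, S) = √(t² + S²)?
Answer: -191/1007760 - √2245/15438720 ≈ -0.00019260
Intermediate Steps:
d(t, S) = √(S² + t²)
D = 51 (D = -5 + 56 = 51)
V = 4080 (V = -8*(-10)*51 = 80*51 = 4080)
(3056/(-3952) + d(-47, -10 - 1*(-4))/(-3784))/V = (3056/(-3952) + √((-10 - 1*(-4))² + (-47)²)/(-3784))/4080 = (3056*(-1/3952) + √((-10 + 4)² + 2209)*(-1/3784))*(1/4080) = (-191/247 + √((-6)² + 2209)*(-1/3784))*(1/4080) = (-191/247 + √(36 + 2209)*(-1/3784))*(1/4080) = (-191/247 + √2245*(-1/3784))*(1/4080) = (-191/247 - √2245/3784)*(1/4080) = -191/1007760 - √2245/15438720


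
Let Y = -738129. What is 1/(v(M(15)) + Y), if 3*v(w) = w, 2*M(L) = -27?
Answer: -2/1476267 ≈ -1.3548e-6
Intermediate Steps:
M(L) = -27/2 (M(L) = (½)*(-27) = -27/2)
v(w) = w/3
1/(v(M(15)) + Y) = 1/((⅓)*(-27/2) - 738129) = 1/(-9/2 - 738129) = 1/(-1476267/2) = -2/1476267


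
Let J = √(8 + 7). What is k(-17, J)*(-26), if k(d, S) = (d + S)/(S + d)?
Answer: -26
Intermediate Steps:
J = √15 ≈ 3.8730
k(d, S) = 1 (k(d, S) = (S + d)/(S + d) = 1)
k(-17, J)*(-26) = 1*(-26) = -26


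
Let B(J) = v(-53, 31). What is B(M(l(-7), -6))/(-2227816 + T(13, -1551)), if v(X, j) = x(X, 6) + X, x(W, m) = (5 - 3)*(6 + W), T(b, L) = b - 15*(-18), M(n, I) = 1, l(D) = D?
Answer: 7/106073 ≈ 6.5992e-5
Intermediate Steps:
T(b, L) = 270 + b (T(b, L) = b + 270 = 270 + b)
x(W, m) = 12 + 2*W (x(W, m) = 2*(6 + W) = 12 + 2*W)
v(X, j) = 12 + 3*X (v(X, j) = (12 + 2*X) + X = 12 + 3*X)
B(J) = -147 (B(J) = 12 + 3*(-53) = 12 - 159 = -147)
B(M(l(-7), -6))/(-2227816 + T(13, -1551)) = -147/(-2227816 + (270 + 13)) = -147/(-2227816 + 283) = -147/(-2227533) = -147*(-1/2227533) = 7/106073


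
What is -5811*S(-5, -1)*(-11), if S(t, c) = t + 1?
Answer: -255684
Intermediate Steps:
S(t, c) = 1 + t
-5811*S(-5, -1)*(-11) = -5811*(1 - 5)*(-11) = -(-23244)*(-11) = -5811*44 = -255684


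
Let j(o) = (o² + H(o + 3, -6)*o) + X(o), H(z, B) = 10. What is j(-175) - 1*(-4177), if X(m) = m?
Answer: 32877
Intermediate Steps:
j(o) = o² + 11*o (j(o) = (o² + 10*o) + o = o² + 11*o)
j(-175) - 1*(-4177) = -175*(11 - 175) - 1*(-4177) = -175*(-164) + 4177 = 28700 + 4177 = 32877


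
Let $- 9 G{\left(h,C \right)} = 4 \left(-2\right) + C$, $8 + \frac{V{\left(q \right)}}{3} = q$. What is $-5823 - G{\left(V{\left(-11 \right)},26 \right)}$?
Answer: $-5821$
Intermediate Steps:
$V{\left(q \right)} = -24 + 3 q$
$G{\left(h,C \right)} = \frac{8}{9} - \frac{C}{9}$ ($G{\left(h,C \right)} = - \frac{4 \left(-2\right) + C}{9} = - \frac{-8 + C}{9} = \frac{8}{9} - \frac{C}{9}$)
$-5823 - G{\left(V{\left(-11 \right)},26 \right)} = -5823 - \left(\frac{8}{9} - \frac{26}{9}\right) = -5823 - -2 = -5823 + 2 = -5821$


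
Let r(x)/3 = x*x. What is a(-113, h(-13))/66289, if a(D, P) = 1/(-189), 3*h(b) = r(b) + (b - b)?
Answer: -1/12528621 ≈ -7.9817e-8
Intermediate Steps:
r(x) = 3*x² (r(x) = 3*(x*x) = 3*x²)
h(b) = b² (h(b) = (3*b² + (b - b))/3 = (3*b² + 0)/3 = (3*b²)/3 = b²)
a(D, P) = -1/189
a(-113, h(-13))/66289 = -1/189/66289 = -1/189*1/66289 = -1/12528621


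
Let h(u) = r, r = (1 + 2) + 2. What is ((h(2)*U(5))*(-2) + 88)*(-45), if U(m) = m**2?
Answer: 7290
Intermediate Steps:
r = 5 (r = 3 + 2 = 5)
h(u) = 5
((h(2)*U(5))*(-2) + 88)*(-45) = ((5*5**2)*(-2) + 88)*(-45) = ((5*25)*(-2) + 88)*(-45) = (125*(-2) + 88)*(-45) = (-250 + 88)*(-45) = -162*(-45) = 7290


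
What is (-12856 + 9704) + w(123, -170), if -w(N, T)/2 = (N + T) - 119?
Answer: -2820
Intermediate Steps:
w(N, T) = 238 - 2*N - 2*T (w(N, T) = -2*((N + T) - 119) = -2*(-119 + N + T) = 238 - 2*N - 2*T)
(-12856 + 9704) + w(123, -170) = (-12856 + 9704) + (238 - 2*123 - 2*(-170)) = -3152 + (238 - 246 + 340) = -3152 + 332 = -2820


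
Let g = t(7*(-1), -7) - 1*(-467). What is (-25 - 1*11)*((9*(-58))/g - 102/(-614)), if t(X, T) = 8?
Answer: 4897044/145825 ≈ 33.582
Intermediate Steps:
g = 475 (g = 8 - 1*(-467) = 8 + 467 = 475)
(-25 - 1*11)*((9*(-58))/g - 102/(-614)) = (-25 - 1*11)*((9*(-58))/475 - 102/(-614)) = (-25 - 11)*(-522*1/475 - 102*(-1/614)) = -36*(-522/475 + 51/307) = -36*(-136029/145825) = 4897044/145825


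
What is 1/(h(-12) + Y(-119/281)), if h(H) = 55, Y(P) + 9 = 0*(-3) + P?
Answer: 281/12807 ≈ 0.021941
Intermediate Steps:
Y(P) = -9 + P (Y(P) = -9 + (0*(-3) + P) = -9 + (0 + P) = -9 + P)
1/(h(-12) + Y(-119/281)) = 1/(55 + (-9 - 119/281)) = 1/(55 - 2648/281) = 1/(12807/281) = 281/12807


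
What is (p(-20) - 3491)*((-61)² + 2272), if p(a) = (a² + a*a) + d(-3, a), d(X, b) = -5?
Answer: -16157128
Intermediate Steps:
p(a) = -5 + 2*a² (p(a) = (a² + a*a) - 5 = (a² + a²) - 5 = 2*a² - 5 = -5 + 2*a²)
(p(-20) - 3491)*((-61)² + 2272) = ((-5 + 2*(-20)²) - 3491)*((-61)² + 2272) = ((-5 + 2*400) - 3491)*(3721 + 2272) = ((-5 + 800) - 3491)*5993 = (795 - 3491)*5993 = -2696*5993 = -16157128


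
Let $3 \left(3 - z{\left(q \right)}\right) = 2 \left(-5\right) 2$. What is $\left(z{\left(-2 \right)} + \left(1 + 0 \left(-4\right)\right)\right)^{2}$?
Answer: $\frac{1024}{9} \approx 113.78$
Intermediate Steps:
$z{\left(q \right)} = \frac{29}{3}$ ($z{\left(q \right)} = 3 - \frac{2 \left(-5\right) 2}{3} = 3 - \frac{\left(-10\right) 2}{3} = 3 - - \frac{20}{3} = 3 + \frac{20}{3} = \frac{29}{3}$)
$\left(z{\left(-2 \right)} + \left(1 + 0 \left(-4\right)\right)\right)^{2} = \left(\frac{29}{3} + \left(1 + 0 \left(-4\right)\right)\right)^{2} = \left(\frac{29}{3} + \left(1 + 0\right)\right)^{2} = \left(\frac{29}{3} + 1\right)^{2} = \left(\frac{32}{3}\right)^{2} = \frac{1024}{9}$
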